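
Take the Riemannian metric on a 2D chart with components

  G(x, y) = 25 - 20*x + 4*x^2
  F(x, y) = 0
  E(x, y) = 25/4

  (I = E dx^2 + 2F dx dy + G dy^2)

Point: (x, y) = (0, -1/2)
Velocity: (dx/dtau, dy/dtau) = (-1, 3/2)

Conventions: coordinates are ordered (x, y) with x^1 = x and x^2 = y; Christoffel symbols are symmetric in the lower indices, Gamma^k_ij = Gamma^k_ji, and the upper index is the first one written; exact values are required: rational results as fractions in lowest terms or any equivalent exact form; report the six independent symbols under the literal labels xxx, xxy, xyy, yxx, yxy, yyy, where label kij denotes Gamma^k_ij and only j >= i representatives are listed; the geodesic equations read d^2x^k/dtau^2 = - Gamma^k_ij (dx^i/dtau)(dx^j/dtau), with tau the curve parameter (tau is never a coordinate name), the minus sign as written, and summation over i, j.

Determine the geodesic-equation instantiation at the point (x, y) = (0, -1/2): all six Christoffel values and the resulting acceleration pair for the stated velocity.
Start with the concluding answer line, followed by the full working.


Answer: Gamma_xxx = 0, Gamma_xxy = 0, Gamma_xyy = 8/5, Gamma_yxx = 0, Gamma_yxy = -2/5, Gamma_yyy = 0; accelerations (d^2x/dtau^2, d^2y/dtau^2) = (-18/5, -6/5)

E = 25/4, F = 0, G = 25 at the point
E_x = 0, E_y = 0, F_x = 0, F_y = 0, G_x = -20, G_y = 0
EG - F^2 = 625/4;  g^inv = (4/625) * [[25, 0], [0, 25/4]]
first-kind symbols [ij,l] = (1/2)(d_i g_jl + d_j g_il - d_l g_ij): [xx,x] = E_x/2 = 0, [xx,y] = F_x - E_y/2 = 0, [xy,x] = E_y/2 = 0, [xy,y] = G_x/2 = -10, [yy,x] = F_y - G_x/2 = 10, [yy,y] = G_y/2 = 0
Gamma^x_ij = (G*[ij,x] - F*[ij,y])/(EG - F^2), Gamma^y_ij = (E*[ij,y] - F*[ij,x])/(EG - F^2)
Gamma_xxx = 0, Gamma_xxy = 0, Gamma_xyy = 8/5, Gamma_yxx = 0, Gamma_yxy = -2/5, Gamma_yyy = 0
d^2x/dtau^2 = -(Gamma_xxx*(-1)^2 + 2*Gamma_xxy*(-1)*(3/2) + Gamma_xyy*(3/2)^2) = -18/5
d^2y/dtau^2 = -(Gamma_yxx*(-1)^2 + 2*Gamma_yxy*(-1)*(3/2) + Gamma_yyy*(3/2)^2) = -6/5


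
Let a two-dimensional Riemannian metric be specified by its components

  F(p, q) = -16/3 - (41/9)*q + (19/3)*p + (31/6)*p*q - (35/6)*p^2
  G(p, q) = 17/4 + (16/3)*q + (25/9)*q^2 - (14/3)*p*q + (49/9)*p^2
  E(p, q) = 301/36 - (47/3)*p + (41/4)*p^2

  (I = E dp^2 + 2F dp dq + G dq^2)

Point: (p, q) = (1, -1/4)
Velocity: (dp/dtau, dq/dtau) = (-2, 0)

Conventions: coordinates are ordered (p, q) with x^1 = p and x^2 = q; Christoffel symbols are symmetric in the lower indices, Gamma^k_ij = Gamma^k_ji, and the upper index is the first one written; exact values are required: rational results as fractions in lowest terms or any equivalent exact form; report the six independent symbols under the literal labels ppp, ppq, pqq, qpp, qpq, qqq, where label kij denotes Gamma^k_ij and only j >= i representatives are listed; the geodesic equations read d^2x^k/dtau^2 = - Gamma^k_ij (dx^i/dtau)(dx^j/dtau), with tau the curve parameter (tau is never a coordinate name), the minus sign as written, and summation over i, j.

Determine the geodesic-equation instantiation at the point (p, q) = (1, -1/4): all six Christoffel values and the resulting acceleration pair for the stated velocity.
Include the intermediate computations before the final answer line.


E = 53/18, F = -359/72, G = 1397/144 at the point
E_p = 29/6, E_q = 0, F_p = -53/8, F_q = 11/18, G_p = 217/18, G_q = -13/18
EG - F^2 = 19201/5184;  g^inv = (5184/19201) * [[1397/144, 359/72], [359/72, 53/18]]
first-kind symbols [ij,l] = (1/2)(d_i g_jl + d_j g_il - d_l g_ij): [pp,p] = E_p/2 = 29/12, [pp,q] = F_p - E_q/2 = -53/8, [pq,p] = E_q/2 = 0, [pq,q] = G_p/2 = 217/36, [qq,p] = F_q - G_p/2 = -65/12, [qq,q] = G_q/2 = -13/36
Gamma^p_ij = (G*[ij,p] - F*[ij,q])/(EG - F^2), Gamma^q_ij = (E*[ij,q] - F*[ij,p])/(EG - F^2)
Gamma_ppp = -49704/19201, Gamma_ppq = 22258/2743, Gamma_pqq = -21673/1477, Gamma_qpp = -38658/19201, Gamma_qpq = 13144/2743, Gamma_qqq = -11194/1477
d^2p/dtau^2 = -(Gamma_ppp*(-2)^2 + 2*Gamma_ppq*(-2)*(0) + Gamma_pqq*(0)^2) = 198816/19201
d^2q/dtau^2 = -(Gamma_qpp*(-2)^2 + 2*Gamma_qpq*(-2)*(0) + Gamma_qqq*(0)^2) = 154632/19201

Answer: Gamma_ppp = -49704/19201, Gamma_ppq = 22258/2743, Gamma_pqq = -21673/1477, Gamma_qpp = -38658/19201, Gamma_qpq = 13144/2743, Gamma_qqq = -11194/1477; accelerations (d^2p/dtau^2, d^2q/dtau^2) = (198816/19201, 154632/19201)


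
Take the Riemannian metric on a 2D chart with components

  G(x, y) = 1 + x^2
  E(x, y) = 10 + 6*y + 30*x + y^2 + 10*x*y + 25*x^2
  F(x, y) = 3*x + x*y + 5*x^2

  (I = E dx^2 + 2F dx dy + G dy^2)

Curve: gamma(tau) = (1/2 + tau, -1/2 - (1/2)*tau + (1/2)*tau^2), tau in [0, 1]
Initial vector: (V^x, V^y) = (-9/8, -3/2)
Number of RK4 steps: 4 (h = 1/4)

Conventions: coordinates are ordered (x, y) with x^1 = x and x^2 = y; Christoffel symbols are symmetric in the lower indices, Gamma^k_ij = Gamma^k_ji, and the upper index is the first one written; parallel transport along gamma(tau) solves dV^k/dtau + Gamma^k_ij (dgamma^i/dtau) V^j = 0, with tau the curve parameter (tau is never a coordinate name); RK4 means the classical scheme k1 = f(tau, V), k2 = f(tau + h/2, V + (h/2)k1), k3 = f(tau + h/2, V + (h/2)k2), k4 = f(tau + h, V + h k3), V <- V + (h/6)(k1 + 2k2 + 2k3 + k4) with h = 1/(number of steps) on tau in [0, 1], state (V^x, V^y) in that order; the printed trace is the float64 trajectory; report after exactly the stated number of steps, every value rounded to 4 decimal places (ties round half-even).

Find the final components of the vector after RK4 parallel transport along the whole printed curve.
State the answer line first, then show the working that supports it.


Answer: V^x = -0.4360, V^y = -1.4124

gamma'(tau) = (1, -1/2 + tau); f(tau, V)^k = -Gamma^k_ij(gamma(tau)) gamma'^i(tau) V^j; h = 1/4; intermediate values shown to 6 dp
curve data and Christoffel symbols at the stage parameters:
  tau = 0.000000: gamma = (0.500000, -0.500000), gamma' = (1.000000, -0.500000); Gamma_xxx = 0.952381, Gamma_xxy = 0.190476, Gamma_xyy = 0.000000, Gamma_yxx = 0.095238, Gamma_yxy = 0.019048, Gamma_yyy = 0.000000
  tau = 0.125000: gamma = (0.625000, -0.554688), gamma' = (1.000000, -0.375000); Gamma_xxx = 0.859112, Gamma_xxy = 0.171822, Gamma_xyy = 0.000000, Gamma_yxx = 0.096394, Gamma_yxy = 0.019279, Gamma_yyy = 0.000000
  tau = 0.250000: gamma = (0.750000, -0.593750), gamma' = (1.000000, -0.250000); Gamma_xxx = 0.780024, Gamma_xxy = 0.156005, Gamma_xyy = 0.000000, Gamma_yxx = 0.095028, Gamma_yxy = 0.019006, Gamma_yyy = 0.000000
  tau = 0.375000: gamma = (0.875000, -0.617188), gamma' = (1.000000, -0.125000); Gamma_xxx = 0.712344, Gamma_xxy = 0.142469, Gamma_xyy = 0.000000, Gamma_yxx = 0.092234, Gamma_yxy = 0.018447, Gamma_yyy = 0.000000
  tau = 0.500000: gamma = (1.000000, -0.625000), gamma' = (1.000000, 0.000000); Gamma_xxx = 0.653921, Gamma_xxy = 0.130784, Gamma_xyy = 0.000000, Gamma_yxx = 0.088667, Gamma_yxy = 0.017733, Gamma_yyy = 0.000000
  tau = 0.625000: gamma = (1.125000, -0.617188), gamma' = (1.000000, 0.125000); Gamma_xxx = 0.603083, Gamma_xxy = 0.120617, Gamma_xyy = 0.000000, Gamma_yxx = 0.084726, Gamma_yxy = 0.016945, Gamma_yyy = 0.000000
  tau = 0.750000: gamma = (1.250000, -0.593750), gamma' = (1.000000, 0.250000); Gamma_xxx = 0.558517, Gamma_xxy = 0.111703, Gamma_xyy = 0.000000, Gamma_yxx = 0.080652, Gamma_yxy = 0.016130, Gamma_yyy = 0.000000
  tau = 0.875000: gamma = (1.375000, -0.554688), gamma' = (1.000000, 0.375000); Gamma_xxx = 0.519186, Gamma_xxy = 0.103837, Gamma_xyy = 0.000000, Gamma_yxx = 0.076594, Gamma_yxy = 0.015319, Gamma_yyy = 0.000000
  tau = 1.000000: gamma = (1.500000, -0.500000), gamma' = (1.000000, 0.500000); Gamma_xxx = 0.484262, Gamma_xxy = 0.096852, Gamma_xyy = 0.000000, Gamma_yxx = 0.072639, Gamma_yxy = 0.014528, Gamma_yyy = 0.000000
step 0: V^x = -1.1250, V^y = -1.5000
step 1: k1 = (1.250000, 0.125000), k2 = (1.024894, 0.114995), k3 = (1.047470, 0.117528), k4 = (0.869025, 0.105871); V <- V + (h/6)(k1 + 2k2 + 2k3 + k4): V^x = -0.8640, V^y = -1.4710
step 2: k1 = (0.869735, 0.105958), k2 = (0.732263, 0.094813), k3 = (0.744396, 0.096384), k4 = (0.632533, 0.085767); V <- V + (h/6)(k1 + 2k2 + 2k3 + k4): V^x = -0.6784, V^y = -1.4471
step 3: k1 = (0.632850, 0.085810), k2 = (0.543683, 0.076381), k3 = (0.550715, 0.077369), k4 = (0.476563, 0.068818); V <- V + (h/6)(k1 + 2k2 + 2k3 + k4): V^x = -0.5409, V^y = -1.4278
step 4: k1 = (0.476721, 0.068841), k2 = (0.416019, 0.061374), k3 = (0.420351, 0.062013), k4 = (0.368957, 0.055344); V <- V + (h/6)(k1 + 2k2 + 2k3 + k4): V^x = -0.4360, V^y = -1.4124


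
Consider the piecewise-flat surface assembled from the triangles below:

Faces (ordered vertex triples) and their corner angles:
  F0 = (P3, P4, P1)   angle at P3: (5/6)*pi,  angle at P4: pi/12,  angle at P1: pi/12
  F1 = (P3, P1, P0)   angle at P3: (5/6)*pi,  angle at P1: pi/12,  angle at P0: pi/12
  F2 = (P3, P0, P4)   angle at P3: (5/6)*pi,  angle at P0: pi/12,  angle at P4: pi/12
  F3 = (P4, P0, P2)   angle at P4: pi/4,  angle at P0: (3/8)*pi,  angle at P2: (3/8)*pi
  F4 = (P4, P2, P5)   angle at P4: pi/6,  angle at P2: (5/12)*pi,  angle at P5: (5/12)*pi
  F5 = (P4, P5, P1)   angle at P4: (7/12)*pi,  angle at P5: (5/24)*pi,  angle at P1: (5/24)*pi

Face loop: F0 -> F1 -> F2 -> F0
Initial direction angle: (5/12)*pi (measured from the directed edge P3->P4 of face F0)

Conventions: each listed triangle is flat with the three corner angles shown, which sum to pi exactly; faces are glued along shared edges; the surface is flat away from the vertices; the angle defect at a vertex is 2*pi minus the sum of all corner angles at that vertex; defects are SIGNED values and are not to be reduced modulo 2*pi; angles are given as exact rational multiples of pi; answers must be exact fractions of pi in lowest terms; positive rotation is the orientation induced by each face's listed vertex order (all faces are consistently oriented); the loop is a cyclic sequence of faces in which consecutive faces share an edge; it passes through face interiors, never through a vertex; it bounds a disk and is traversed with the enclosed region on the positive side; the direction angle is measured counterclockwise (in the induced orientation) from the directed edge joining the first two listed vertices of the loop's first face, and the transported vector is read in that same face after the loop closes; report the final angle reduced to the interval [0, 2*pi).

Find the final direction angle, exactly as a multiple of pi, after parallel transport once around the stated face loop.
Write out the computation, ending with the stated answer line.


enclosed vertex P3: corner angles sum to (5/2)*pi, defect = 2*pi - (5/2)*pi = -pi/2
the rotation equals the total enclosed defect, so the final angle is initial + defects (mod 2*pi)
final angle = (5/12)*pi - pi/2 = (23/12)*pi (mod 2*pi)

Answer: final direction angle = (23/12)*pi


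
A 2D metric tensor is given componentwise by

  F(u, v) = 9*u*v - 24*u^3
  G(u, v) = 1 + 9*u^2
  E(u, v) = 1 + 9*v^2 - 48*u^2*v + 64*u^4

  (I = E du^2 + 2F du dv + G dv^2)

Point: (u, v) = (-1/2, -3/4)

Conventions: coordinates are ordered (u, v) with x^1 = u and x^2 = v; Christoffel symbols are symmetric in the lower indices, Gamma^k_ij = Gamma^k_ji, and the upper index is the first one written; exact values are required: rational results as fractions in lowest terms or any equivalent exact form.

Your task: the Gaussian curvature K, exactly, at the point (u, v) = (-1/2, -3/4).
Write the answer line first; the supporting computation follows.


Answer: K = -2304/116281

E = 305/16, F = 51/8, G = 13/4, EG - F^2 = 341/16 at the point
E_u = -68, E_v = -51/2, F_u = -99/4, F_v = -9/2, G_u = -9, G_v = 0
E_vv = 18, F_uv = 9, G_uu = 18
Apply the Brioschi formula K = (det M1 - det M2)/(EG - F^2)^2 over the derivative matrices of E, F, G.
M1 = [[-E_vv/2 + F_uv - G_uu/2, E_u/2, F_u - E_v/2], [F_v - G_u/2, E, F], [G_v/2, F, G]] = [[-9, -34, -12], [0, 305/16, 51/8], [0, 51/8, 13/4]]; det M1 = -3069/16
M2 = [[0, E_v/2, G_u/2], [E_v/2, E, F], [G_u/2, F, G]] = [[0, -51/4, -9/2], [-51/4, 305/16, 51/8], [-9/2, 51/8, 13/4]]; det M2 = -2925/16
det M1 - det M2 = -9; K = -9 / (341/16)^2 = -2304/116281


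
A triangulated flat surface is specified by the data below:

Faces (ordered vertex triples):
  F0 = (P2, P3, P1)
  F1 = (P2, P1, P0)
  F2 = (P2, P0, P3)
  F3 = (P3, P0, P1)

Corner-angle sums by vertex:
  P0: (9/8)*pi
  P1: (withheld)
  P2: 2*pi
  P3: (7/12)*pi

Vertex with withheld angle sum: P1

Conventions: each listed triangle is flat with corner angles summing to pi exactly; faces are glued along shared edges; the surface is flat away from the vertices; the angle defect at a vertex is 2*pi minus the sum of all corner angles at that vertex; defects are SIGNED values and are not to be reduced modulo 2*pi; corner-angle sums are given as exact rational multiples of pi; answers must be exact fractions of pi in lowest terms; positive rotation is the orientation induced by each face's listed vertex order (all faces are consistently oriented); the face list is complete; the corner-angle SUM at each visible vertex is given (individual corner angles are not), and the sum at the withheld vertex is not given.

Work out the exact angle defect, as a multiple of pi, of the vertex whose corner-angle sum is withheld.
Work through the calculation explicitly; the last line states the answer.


V = 4, E = 6, F = 4; chi = V - E + F = 2
Gauss-Bonnet: total defect = 2*pi*chi = 4*pi; visible defects sum to (55/24)*pi

Answer: defect(P1) = (41/24)*pi


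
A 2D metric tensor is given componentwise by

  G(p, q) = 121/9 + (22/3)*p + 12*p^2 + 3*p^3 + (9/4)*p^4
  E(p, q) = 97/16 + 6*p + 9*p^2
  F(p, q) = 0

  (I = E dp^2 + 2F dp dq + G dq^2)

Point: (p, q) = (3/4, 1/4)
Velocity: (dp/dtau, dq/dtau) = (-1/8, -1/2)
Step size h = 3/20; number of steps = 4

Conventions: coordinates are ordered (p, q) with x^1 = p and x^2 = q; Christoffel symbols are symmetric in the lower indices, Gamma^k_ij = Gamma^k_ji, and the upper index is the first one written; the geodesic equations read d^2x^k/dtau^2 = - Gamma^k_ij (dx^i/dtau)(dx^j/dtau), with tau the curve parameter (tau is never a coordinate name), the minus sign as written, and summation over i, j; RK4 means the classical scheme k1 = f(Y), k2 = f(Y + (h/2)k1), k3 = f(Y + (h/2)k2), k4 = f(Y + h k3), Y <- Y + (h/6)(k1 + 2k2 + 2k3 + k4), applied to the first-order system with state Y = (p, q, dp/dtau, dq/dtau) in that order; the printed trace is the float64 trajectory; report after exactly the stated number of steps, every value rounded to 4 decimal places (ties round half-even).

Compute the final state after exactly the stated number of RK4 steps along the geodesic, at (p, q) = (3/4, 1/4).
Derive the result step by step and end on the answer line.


f(Y) = (dp/dtau, dq/dtau, -Gamma^p_ij Y'^i Y'^j, -Gamma^q_ij Y'^i Y'^j) with the Gammas evaluated at the stage position; h = 0.150000; intermediate values shown to 6 dp
step 0: p = 0.7500, q = 0.2500, dp/dtau = -0.1250, dq/dtau = -0.5000
step 1:
  k1: at (p, q) = (0.750000, 0.250000), (dp/dtau, dq/dtau) = (-0.125000, -0.500000); Gamma_ppp = 0.624000, Gamma_ppq = 0.000000, Gamma_pqq = -1.094167, Gamma_qpp = 0.000000, Gamma_qpq = 0.617822, Gamma_qqq = 0.000000; k1 = (-0.125000, -0.500000, 0.263792, -0.077228)
  k2: at (p, q) = (0.740625, 0.212500), (dp/dtau, dq/dtau) = (-0.105216, -0.505792); Gamma_ppp = 0.625891, Gamma_ppq = 0.000000, Gamma_pqq = -1.091154, Gamma_qpp = 0.000000, Gamma_qpq = 0.616028, Gamma_qqq = 0.000000; k2 = (-0.105216, -0.505792, 0.272216, -0.065567)
  k3: at (p, q) = (0.742109, 0.212066), (dp/dtau, dq/dtau) = (-0.104584, -0.504917); Gamma_ppp = 0.625593, Gamma_ppq = 0.000000, Gamma_pqq = -1.091632, Gamma_qpp = 0.000000, Gamma_qpq = 0.616315, Gamma_qqq = 0.000000; k3 = (-0.104584, -0.504917, 0.271460, -0.065091)
  k4: at (p, q) = (0.734312, 0.174262), (dp/dtau, dq/dtau) = (-0.084281, -0.509764); Gamma_ppp = 0.627154, Gamma_ppq = 0.000000, Gamma_pqq = -1.089115, Gamma_qpp = 0.000000, Gamma_qpq = 0.614791, Gamma_qqq = 0.000000; k4 = (-0.084281, -0.509764, 0.278561, -0.052827)
  Y <- Y + (h/6)(k1 + 2k2 + 2k3 + k4): p = 0.7343, q = 0.1742, dp/dtau = -0.0843, dq/dtau = -0.5098
step 2:
  k1: at (p, q) = (0.734278, 0.174220), (dp/dtau, dq/dtau) = (-0.084257, -0.509784); Gamma_ppp = 0.627160, Gamma_ppq = 0.000000, Gamma_pqq = -1.089104, Gamma_qpp = 0.000000, Gamma_qpq = 0.614784, Gamma_qqq = 0.000000; k1 = (-0.084257, -0.509784, 0.278584, -0.052814)
  k2: at (p, q) = (0.727959, 0.135987), (dp/dtau, dq/dtau) = (-0.063364, -0.513745); Gamma_ppp = 0.628414, Gamma_ppq = 0.000000, Gamma_pqq = -1.087055, Gamma_qpp = 0.000000, Gamma_qpq = 0.613521, Gamma_qqq = 0.000000; k2 = (-0.063364, -0.513745, 0.284388, -0.039944)
  k3: at (p, q) = (0.729526, 0.135690), (dp/dtau, dq/dtau) = (-0.062928, -0.512780); Gamma_ppp = 0.628104, Gamma_ppq = 0.000000, Gamma_pqq = -1.087564, Gamma_qpp = 0.000000, Gamma_qpq = 0.613837, Gamma_qqq = 0.000000; k3 = (-0.062928, -0.512780, 0.283480, -0.039615)
  k4: at (p, q) = (0.724839, 0.097303), (dp/dtau, dq/dtau) = (-0.041735, -0.515726); Gamma_ppp = 0.629030, Gamma_ppq = 0.000000, Gamma_pqq = -1.086040, Gamma_qpp = 0.000000, Gamma_qpq = 0.612889, Gamma_qqq = 0.000000; k4 = (-0.041735, -0.515726, 0.287762, -0.026384)
  Y <- Y + (h/6)(k1 + 2k2 + 2k3 + k4): p = 0.7248, q = 0.0973, dp/dtau = -0.0417, dq/dtau = -0.5157
step 3:
  k1: at (p, q) = (0.724814, 0.097256), (dp/dtau, dq/dtau) = (-0.041705, -0.515742); Gamma_ppp = 0.629035, Gamma_ppq = 0.000000, Gamma_pqq = -1.086032, Gamma_qpp = 0.000000, Gamma_qpq = 0.612884, Gamma_qqq = 0.000000; k1 = (-0.041705, -0.515742, 0.287779, -0.026365)
  k2: at (p, q) = (0.721686, 0.058576), (dp/dtau, dq/dtau) = (-0.020122, -0.517719); Gamma_ppp = 0.629650, Gamma_ppq = 0.000000, Gamma_pqq = -1.085012, Gamma_qpp = 0.000000, Gamma_qpq = 0.612244, Gamma_qqq = 0.000000; k2 = (-0.020122, -0.517719, 0.290565, -0.012756)
  k3: at (p, q) = (0.723304, 0.058427), (dp/dtau, dq/dtau) = (-0.019913, -0.516699); Gamma_ppp = 0.629332, Gamma_ppq = 0.000000, Gamma_pqq = -1.085540, Gamma_qpp = 0.000000, Gamma_qpq = 0.612576, Gamma_qqq = 0.000000; k3 = (-0.019913, -0.516699, 0.289565, -0.012606)
  k4: at (p, q) = (0.721827, 0.019752), (dp/dtau, dq/dtau) = (0.001729, -0.517633); Gamma_ppp = 0.629622, Gamma_ppq = 0.000000, Gamma_pqq = -1.085058, Gamma_qpp = 0.000000, Gamma_qpq = 0.612273, Gamma_qqq = 0.000000; k4 = (0.001729, -0.517633, 0.290733, 0.001096)
  Y <- Y + (h/6)(k1 + 2k2 + 2k3 + k4): p = 0.7218, q = 0.0197, dp/dtau = 0.0018, dq/dtau = -0.5176
step 4:
  k1: at (p, q) = (0.721812, 0.019701), (dp/dtau, dq/dtau) = (0.001764, -0.517642); Gamma_ppp = 0.629625, Gamma_ppq = 0.000000, Gamma_pqq = -1.085053, Gamma_qpp = 0.000000, Gamma_qpq = 0.612270, Gamma_qqq = 0.000000; k1 = (0.001764, -0.517642, 0.290741, 0.001118)
  k2: at (p, q) = (0.721945, -0.019122), (dp/dtau, dq/dtau) = (0.023570, -0.517558); Gamma_ppp = 0.629599, Gamma_ppq = 0.000000, Gamma_pqq = -1.085096, Gamma_qpp = 0.000000, Gamma_qpq = 0.612298, Gamma_qqq = 0.000000; k2 = (0.023570, -0.517558, 0.290311, 0.014938)
  k3: at (p, q) = (0.723580, -0.019116), (dp/dtau, dq/dtau) = (0.023537, -0.516522); Gamma_ppp = 0.629278, Gamma_ppq = 0.000000, Gamma_pqq = -1.085630, Gamma_qpp = 0.000000, Gamma_qpq = 0.612633, Gamma_qqq = 0.000000; k3 = (0.023537, -0.516522, 0.289291, 0.014896)
  k4: at (p, q) = (0.725343, -0.057777), (dp/dtau, dq/dtau) = (0.045158, -0.515407); Gamma_ppp = 0.628931, Gamma_ppq = 0.000000, Gamma_pqq = -1.086204, Gamma_qpp = 0.000000, Gamma_qpq = 0.612992, Gamma_qqq = 0.000000; k4 = (0.045158, -0.515407, 0.287262, 0.028534)
  Y <- Y + (h/6)(k1 + 2k2 + 2k3 + k4): p = 0.7253, q = -0.0578, dp/dtau = 0.0452, dq/dtau = -0.5154

Answer: p = 0.7253, q = -0.0578, dp/dtau = 0.0452, dq/dtau = -0.5154


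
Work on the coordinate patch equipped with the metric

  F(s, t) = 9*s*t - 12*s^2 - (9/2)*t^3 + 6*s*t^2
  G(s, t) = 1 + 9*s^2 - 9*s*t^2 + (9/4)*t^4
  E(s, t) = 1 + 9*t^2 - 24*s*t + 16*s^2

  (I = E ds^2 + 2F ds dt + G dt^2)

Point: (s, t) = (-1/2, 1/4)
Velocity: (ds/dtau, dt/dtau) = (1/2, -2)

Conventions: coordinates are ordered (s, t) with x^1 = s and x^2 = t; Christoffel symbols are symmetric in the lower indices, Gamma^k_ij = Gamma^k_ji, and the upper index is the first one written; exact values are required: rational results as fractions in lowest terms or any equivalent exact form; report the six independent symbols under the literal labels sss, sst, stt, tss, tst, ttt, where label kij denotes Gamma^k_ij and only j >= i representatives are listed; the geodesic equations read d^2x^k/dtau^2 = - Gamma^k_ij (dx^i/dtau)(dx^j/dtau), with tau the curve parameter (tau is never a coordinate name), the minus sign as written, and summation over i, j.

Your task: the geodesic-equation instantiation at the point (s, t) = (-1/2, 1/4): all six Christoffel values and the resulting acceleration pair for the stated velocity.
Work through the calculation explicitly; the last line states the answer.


E = 137/16, F = -561/128, G = 3625/1024 at the point
E_s = -22, E_t = 33/2, F_s = 117/8, F_t = -219/32, G_s = -153/16, G_t = 153/64
EG - F^2 = 11369/1024;  g^inv = (1024/11369) * [[3625/1024, 561/128], [561/128, 137/16]]
first-kind symbols [ij,l] = (1/2)(d_i g_jl + d_j g_il - d_l g_ij): [ss,s] = E_s/2 = -11, [ss,t] = F_s - E_t/2 = 51/8, [st,s] = E_t/2 = 33/4, [st,t] = G_s/2 = -153/32, [tt,s] = F_t - G_s/2 = -33/16, [tt,t] = G_t/2 = 153/128
Gamma^s_ij = (G*[ij,s] - F*[ij,t])/(EG - F^2), Gamma^t_ij = (E*[ij,t] - F*[ij,s])/(EG - F^2)
Gamma_sss = -11264/11369, Gamma_sst = 8448/11369, Gamma_stt = -2112/11369, Gamma_tss = 6528/11369, Gamma_tst = -4896/11369, Gamma_ttt = 1224/11369
d^2s/dtau^2 = -(Gamma_sss*(1/2)^2 + 2*Gamma_sst*(1/2)*(-2) + Gamma_stt*(-2)^2) = 28160/11369
d^2t/dtau^2 = -(Gamma_tss*(1/2)^2 + 2*Gamma_tst*(1/2)*(-2) + Gamma_ttt*(-2)^2) = -16320/11369

Answer: Gamma_sss = -11264/11369, Gamma_sst = 8448/11369, Gamma_stt = -2112/11369, Gamma_tss = 6528/11369, Gamma_tst = -4896/11369, Gamma_ttt = 1224/11369; accelerations (d^2s/dtau^2, d^2t/dtau^2) = (28160/11369, -16320/11369)


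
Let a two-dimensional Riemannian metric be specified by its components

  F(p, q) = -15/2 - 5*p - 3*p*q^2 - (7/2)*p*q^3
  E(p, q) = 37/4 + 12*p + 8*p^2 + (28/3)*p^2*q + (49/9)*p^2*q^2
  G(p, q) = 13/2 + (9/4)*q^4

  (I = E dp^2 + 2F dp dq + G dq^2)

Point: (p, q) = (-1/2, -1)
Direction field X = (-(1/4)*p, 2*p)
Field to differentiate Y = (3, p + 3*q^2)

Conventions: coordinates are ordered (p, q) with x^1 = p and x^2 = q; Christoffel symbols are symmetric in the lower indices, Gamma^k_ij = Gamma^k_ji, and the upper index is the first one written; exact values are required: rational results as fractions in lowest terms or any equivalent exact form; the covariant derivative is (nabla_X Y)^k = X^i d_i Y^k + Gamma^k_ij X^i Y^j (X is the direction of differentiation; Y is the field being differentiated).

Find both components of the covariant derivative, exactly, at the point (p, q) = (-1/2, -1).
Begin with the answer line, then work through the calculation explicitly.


Answer: (nabla_X Y)^p = 6215/3248, (nabla_X Y)^q = 11657/1392

E = 77/18, F = -21/4, G = 35/4 at the point
E_p = 71/9, E_q = -7/18, F_p = -9/2, F_q = 9/4, G_p = 0, G_q = -9
EG - F^2 = 1421/144;  g^inv = (144/1421) * [[35/4, 21/4], [21/4, 77/18]]
first-kind symbols [ij,l] = (1/2)(d_i g_jl + d_j g_il - d_l g_ij): [pp,p] = E_p/2 = 71/18, [pp,q] = F_p - E_q/2 = -155/36, [pq,p] = E_q/2 = -7/36, [pq,q] = G_p/2 = 0, [qq,p] = F_q - G_p/2 = 9/4, [qq,q] = G_q/2 = -9/2
Gamma^p_ij = (G*[ij,p] - F*[ij,q])/(EG - F^2), Gamma^q_ij = (E*[ij,q] - F*[ij,p])/(EG - F^2)
Gamma_ppp = 35/29, Gamma_ppq = -5/29, Gamma_pqq = -81/203, Gamma_qpp = 424/1827, Gamma_qpq = -3/29, Gamma_qqq = -153/203
X = (1/8, -1), Y = (3, 5/2) at the point


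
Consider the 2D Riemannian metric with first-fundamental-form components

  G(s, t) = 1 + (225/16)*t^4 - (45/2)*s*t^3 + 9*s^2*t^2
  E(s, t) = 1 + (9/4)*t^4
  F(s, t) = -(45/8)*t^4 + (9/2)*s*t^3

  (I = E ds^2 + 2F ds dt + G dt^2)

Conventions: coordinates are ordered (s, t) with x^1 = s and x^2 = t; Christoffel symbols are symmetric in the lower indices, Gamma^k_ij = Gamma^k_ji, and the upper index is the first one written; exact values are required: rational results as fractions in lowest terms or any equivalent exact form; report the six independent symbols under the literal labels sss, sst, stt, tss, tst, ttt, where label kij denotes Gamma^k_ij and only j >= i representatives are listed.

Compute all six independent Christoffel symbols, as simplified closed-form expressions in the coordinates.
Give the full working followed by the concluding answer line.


E = 1 + (9/4)*t^4; F = -(45/8)*t^4 + (9/2)*s*t^3; G = 1 + (225/16)*t^4 - (45/2)*s*t^3 + 9*s^2*t^2
Gamma^k_ij = (1/2) g^{kl} (d_i g_jl + d_j g_il - d_l g_ij), with g^inv = (1/(EG-F^2)) [[G, -F], [-F, E]]
first partials: E_s = 0, E_t = 9*t^3, F_s = (9/2)*t^3, F_t = -(45/2)*t^3 + (27/2)*s*t^2, G_s = -(45/2)*t^3 + 18*s*t^2, G_t = (225/4)*t^3 - (135/2)*s*t^2 + 18*s^2*t
D = EG - F^2 = 1 + (261/16)*t^4 - (45/2)*s*t^3 + 9*s^2*t^2
expanded: Gamma^s_ss = (G E_s - 2F F_s + F E_t)/(2D), Gamma^s_st = (G E_t - F G_s)/(2D), Gamma^s_tt = (2G F_t - G G_s - F G_t)/(2D), Gamma^t_ss = (2E F_s - E E_t - F E_s)/(2D), Gamma^t_st = (E G_s - F E_t)/(2D), Gamma^t_tt = (E G_t - 2F F_t + F G_s)/(2D); substitute and cancel common factors

Answer: Gamma_sss = 0, Gamma_sst = 72*t^3/(144*s^2*t^2 - 360*s*t^3 + 261*t^4 + 16), Gamma_stt = (72*s*t^2 - 180*t^3)/(144*s^2*t^2 - 360*s*t^3 + 261*t^4 + 16), Gamma_tss = 0, Gamma_tst = (144*s*t^2 - 180*t^3)/(144*s^2*t^2 - 360*s*t^3 + 261*t^4 + 16), Gamma_ttt = (144*s^2*t - 540*s*t^2 + 450*t^3)/(144*s^2*t^2 - 360*s*t^3 + 261*t^4 + 16)


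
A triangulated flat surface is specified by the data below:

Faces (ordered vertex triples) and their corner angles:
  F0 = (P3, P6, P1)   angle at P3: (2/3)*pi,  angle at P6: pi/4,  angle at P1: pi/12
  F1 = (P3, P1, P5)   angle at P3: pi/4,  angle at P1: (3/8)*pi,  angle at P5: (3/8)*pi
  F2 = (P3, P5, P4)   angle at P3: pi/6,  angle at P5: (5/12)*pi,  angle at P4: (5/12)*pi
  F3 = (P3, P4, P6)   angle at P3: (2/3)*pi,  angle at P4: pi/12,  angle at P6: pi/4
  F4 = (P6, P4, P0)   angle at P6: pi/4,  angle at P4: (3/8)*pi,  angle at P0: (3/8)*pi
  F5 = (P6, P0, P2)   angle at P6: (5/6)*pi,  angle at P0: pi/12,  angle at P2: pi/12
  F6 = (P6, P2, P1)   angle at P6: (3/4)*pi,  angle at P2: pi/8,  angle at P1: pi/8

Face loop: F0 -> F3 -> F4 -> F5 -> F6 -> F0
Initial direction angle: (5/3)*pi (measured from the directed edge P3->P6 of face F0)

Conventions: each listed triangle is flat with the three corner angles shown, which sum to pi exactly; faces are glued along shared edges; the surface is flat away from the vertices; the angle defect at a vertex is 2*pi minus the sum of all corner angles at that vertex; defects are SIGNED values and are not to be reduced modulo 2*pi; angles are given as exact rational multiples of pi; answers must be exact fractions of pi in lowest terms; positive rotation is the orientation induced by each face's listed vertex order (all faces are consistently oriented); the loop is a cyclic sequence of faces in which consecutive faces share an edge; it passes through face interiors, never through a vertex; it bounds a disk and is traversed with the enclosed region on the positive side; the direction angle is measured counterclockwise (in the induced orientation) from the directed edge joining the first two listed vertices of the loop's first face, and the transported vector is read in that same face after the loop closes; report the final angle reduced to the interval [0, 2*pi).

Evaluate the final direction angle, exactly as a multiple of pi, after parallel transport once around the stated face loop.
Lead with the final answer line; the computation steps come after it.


Answer: final direction angle = (4/3)*pi

enclosed vertex P6: corner angles sum to (7/3)*pi, defect = 2*pi - (7/3)*pi = -pi/3
final direction = starting direction + enclosed defect total, reduced mod 2*pi (induced orientation)
final angle = (5/3)*pi - pi/3 = (4/3)*pi (mod 2*pi)


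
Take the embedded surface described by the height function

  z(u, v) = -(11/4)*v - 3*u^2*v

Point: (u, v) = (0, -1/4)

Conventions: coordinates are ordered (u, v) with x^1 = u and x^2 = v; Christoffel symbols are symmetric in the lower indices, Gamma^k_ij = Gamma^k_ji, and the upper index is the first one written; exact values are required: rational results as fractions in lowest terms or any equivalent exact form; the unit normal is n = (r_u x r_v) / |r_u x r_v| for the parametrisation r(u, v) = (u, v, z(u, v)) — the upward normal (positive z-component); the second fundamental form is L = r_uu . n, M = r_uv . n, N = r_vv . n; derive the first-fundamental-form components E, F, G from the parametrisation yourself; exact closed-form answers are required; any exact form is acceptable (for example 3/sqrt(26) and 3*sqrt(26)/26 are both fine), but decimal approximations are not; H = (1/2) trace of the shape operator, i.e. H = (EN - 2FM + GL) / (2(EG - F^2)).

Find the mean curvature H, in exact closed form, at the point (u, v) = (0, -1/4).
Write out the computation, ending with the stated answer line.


z_u = 0, z_v = -11/4, z_uu = 3/2, z_uv = 0, z_vv = 0
E = 1, F = 0, G = 137/16; answer radicand W^2 = 137/16
unnormalised second-form numerators: l = 3/2, m = 0, n = 0; L = l/sqrt(137/16), and similarly M = m/sqrt(W^2), N = n/sqrt(W^2)
H = (E*n - 2*F*m + G*l) / (2*(EG - F^2)*sqrt(W^2)); E*n - 2*F*m + G*l = 411/32, EG - F^2 = 137/16, so H = (3/4)/sqrt(137/16)

Answer: H = 3*sqrt(137)/137


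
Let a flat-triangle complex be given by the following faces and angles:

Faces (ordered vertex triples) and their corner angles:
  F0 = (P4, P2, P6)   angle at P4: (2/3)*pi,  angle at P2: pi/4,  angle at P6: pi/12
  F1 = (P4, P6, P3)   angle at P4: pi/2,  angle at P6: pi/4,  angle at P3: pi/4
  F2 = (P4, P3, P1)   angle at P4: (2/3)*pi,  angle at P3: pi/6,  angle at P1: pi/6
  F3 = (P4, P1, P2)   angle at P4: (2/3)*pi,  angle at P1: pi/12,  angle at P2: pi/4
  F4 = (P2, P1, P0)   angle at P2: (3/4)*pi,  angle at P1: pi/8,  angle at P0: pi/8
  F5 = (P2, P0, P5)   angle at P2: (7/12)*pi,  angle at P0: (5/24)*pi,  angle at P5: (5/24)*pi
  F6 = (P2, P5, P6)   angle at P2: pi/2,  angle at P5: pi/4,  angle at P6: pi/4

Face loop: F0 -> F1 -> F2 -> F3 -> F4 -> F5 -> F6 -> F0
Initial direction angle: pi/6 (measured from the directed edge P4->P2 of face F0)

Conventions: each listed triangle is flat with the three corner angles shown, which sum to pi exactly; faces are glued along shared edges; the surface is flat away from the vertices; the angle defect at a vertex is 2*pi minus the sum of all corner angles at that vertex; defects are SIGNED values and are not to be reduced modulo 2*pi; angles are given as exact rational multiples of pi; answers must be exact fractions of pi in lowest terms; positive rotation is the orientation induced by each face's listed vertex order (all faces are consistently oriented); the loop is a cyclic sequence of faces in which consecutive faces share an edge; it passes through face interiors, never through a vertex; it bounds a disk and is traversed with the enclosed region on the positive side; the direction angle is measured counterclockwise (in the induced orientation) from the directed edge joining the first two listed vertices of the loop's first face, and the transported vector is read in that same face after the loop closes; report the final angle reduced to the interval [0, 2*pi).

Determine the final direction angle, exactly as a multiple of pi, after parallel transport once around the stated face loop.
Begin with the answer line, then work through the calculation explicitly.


Answer: final direction angle = (4/3)*pi

enclosed vertex P2: corner angles sum to (7/3)*pi, defect = 2*pi - (7/3)*pi = -pi/3
enclosed vertex P4: corner angles sum to (5/2)*pi, defect = 2*pi - (5/2)*pi = -pi/2
summing the enclosed defects onto the initial angle, mod 2*pi in the induced orientation:
final angle = pi/6 - (5/6)*pi = (4/3)*pi (mod 2*pi)


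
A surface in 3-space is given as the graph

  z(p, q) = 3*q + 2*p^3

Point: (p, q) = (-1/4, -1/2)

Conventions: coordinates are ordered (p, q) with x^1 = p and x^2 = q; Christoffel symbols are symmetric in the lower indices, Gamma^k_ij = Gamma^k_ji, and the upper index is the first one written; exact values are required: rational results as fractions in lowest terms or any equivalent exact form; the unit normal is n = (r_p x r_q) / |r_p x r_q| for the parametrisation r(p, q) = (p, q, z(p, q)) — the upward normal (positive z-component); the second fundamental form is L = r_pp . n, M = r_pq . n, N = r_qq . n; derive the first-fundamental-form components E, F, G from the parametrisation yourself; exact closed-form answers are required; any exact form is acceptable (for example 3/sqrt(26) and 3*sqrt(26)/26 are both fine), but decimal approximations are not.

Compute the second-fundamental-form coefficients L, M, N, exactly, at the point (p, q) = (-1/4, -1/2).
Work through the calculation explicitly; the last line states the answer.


z_p = 3/8, z_q = 3, z_pp = -3, z_pq = 0, z_qq = 0
E = 73/64, F = 9/8, G = 10; answer radicand W^2 = 649/64
unnormalised second-form numerators: l = -3, m = 0, n = 0; L = l/sqrt(649/64), and similarly M = m/sqrt(W^2), N = n/sqrt(W^2)

Answer: L = -24*sqrt(649)/649, M = 0, N = 0


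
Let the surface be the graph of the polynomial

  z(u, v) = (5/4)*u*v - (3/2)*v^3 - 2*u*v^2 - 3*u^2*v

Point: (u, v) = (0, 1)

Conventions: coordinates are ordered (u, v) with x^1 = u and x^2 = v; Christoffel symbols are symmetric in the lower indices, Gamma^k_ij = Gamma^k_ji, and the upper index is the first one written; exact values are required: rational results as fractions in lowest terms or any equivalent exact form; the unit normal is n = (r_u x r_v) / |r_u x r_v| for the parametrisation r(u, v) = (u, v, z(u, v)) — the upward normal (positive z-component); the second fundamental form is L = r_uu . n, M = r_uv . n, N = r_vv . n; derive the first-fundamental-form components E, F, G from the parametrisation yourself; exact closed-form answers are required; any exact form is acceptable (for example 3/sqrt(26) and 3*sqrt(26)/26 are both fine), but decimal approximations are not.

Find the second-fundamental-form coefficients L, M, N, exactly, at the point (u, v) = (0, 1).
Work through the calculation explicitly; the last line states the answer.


z_u = -3/4, z_v = -9/2, z_uu = -6, z_uv = -11/4, z_vv = -9
E = 25/16, F = 27/8, G = 85/4; answer radicand W^2 = 349/16
unnormalised second-form numerators: l = -6, m = -11/4, n = -9; L = l/sqrt(349/16), and similarly M = m/sqrt(W^2), N = n/sqrt(W^2)

Answer: L = -24*sqrt(349)/349, M = -11*sqrt(349)/349, N = -36*sqrt(349)/349


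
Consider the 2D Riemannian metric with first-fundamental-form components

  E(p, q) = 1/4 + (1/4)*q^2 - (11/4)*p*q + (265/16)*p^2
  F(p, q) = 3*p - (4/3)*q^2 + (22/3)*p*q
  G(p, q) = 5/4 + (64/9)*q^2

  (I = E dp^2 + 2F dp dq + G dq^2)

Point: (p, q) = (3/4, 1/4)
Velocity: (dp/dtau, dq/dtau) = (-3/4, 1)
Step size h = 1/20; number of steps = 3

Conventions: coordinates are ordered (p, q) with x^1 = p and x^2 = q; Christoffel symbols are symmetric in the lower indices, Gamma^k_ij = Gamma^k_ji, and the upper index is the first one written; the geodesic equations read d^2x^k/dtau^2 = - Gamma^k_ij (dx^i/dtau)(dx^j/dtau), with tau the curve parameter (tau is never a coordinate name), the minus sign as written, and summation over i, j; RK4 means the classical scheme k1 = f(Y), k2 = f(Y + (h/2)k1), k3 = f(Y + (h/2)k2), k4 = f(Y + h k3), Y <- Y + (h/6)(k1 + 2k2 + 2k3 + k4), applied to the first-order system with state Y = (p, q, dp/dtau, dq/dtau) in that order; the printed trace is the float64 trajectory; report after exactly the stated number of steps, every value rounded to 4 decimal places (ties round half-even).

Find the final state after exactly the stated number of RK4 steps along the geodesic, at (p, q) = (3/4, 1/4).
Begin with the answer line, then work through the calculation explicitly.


Answer: p = 0.6228, q = 0.3918, dp/dtau = -0.9253, dq/dtau = 0.8300

f(Y) = (dp/dtau, dq/dtau, -Gamma^p_ij Y'^i Y'^j, -Gamma^q_ij Y'^i Y'^j) with the Gammas evaluated at the stage position; h = 0.050000; intermediate values shown to 6 dp
step 0: p = 0.7500, q = 0.2500, dp/dtau = -0.7500, dq/dtau = 1.0000
step 1:
  k1: at (p, q) = (0.750000, 0.250000), (dp/dtau, dq/dtau) = (-0.750000, 1.000000); Gamma_ppp = -0.029560, Gamma_ppq = -0.582272, Gamma_pqq = 0.671670, Gamma_qpp = 3.485966, Gamma_qpq = 1.217043, Gamma_qqq = -0.354721; k1 = (-0.750000, 1.000000, -1.528450, 0.219430)
  k2: at (p, q) = (0.731250, 0.275000), (dp/dtau, dq/dtau) = (-0.788211, 1.005486); Gamma_ppp = -0.101234, Gamma_ppq = -0.644694, Gamma_pqq = 0.500186, Gamma_qpp = 3.532065, Gamma_qpq = 1.286521, Gamma_qqq = 0.095700; k2 = (-0.788211, 1.005486, -1.464680, -0.251918)
  k3: at (p, q) = (0.730295, 0.275137), (dp/dtau, dq/dtau) = (-0.786617, 0.993702); Gamma_ppp = -0.100074, Gamma_ppq = -0.645517, Gamma_pqq = 0.499064, Gamma_qpp = 3.528268, Gamma_qpq = 1.286276, Gamma_qqq = 0.099615; k3 = (-0.786617, 0.993702, -1.440029, -0.270669)
  k4: at (p, q) = (0.710669, 0.299685), (dp/dtau, dq/dtau) = (-0.822001, 0.986467); Gamma_ppp = -0.143719, Gamma_ppq = -0.700467, Gamma_pqq = 0.294655, Gamma_qpp = 3.501750, Gamma_qpq = 1.325562, Gamma_qqq = 0.570759; k4 = (-0.822001, 0.986467, -1.325610, -0.771765)
  Y <- Y + (h/6)(k1 + 2k2 + 2k3 + k4): p = 0.7107, q = 0.2999, dp/dtau = -0.8222, dq/dtau = 0.9867
step 2:
  k1: at (p, q) = (0.710653, 0.299874), (dp/dtau, dq/dtau) = (-0.822196, 0.986687); Gamma_ppp = -0.144193, Gamma_ppq = -0.700772, Gamma_pqq = 0.293031, Gamma_qpp = 3.501908, Gamma_qpq = 1.325852, Gamma_qqq = 0.574184; k1 = (-0.822196, 0.986687, -1.324808, -0.775112)
  k2: at (p, q) = (0.690098, 0.324541), (dp/dtau, dq/dtau) = (-0.855316, 0.967310); Gamma_ppp = -0.155793, Gamma_ppq = -0.745296, Gamma_pqq = 0.061042, Gamma_qpp = 3.403844, Gamma_qpq = 1.331872, Gamma_qqq = 1.045421; k2 = (-0.855316, 0.967310, -1.176393, -1.264460)
  k3: at (p, q) = (0.689270, 0.324056), (dp/dtau, dq/dtau) = (-0.851605, 0.955076); Gamma_ppp = -0.153466, Gamma_ppq = -0.745255, Gamma_pqq = 0.064766, Gamma_qpp = 3.400703, Gamma_qpq = 1.330868, Gamma_qqq = 1.038414; k3 = (-0.851605, 0.955076, -1.160082, -1.248591)
  k4: at (p, q) = (0.668073, 0.347627), (dp/dtau, dq/dtau) = (-0.880200, 0.924258); Gamma_ppp = -0.131158, Gamma_ppq = -0.775867, Gamma_pqq = -0.171388, Gamma_qpp = 3.245597, Gamma_qpq = 1.304374, Gamma_qqq = 1.460073; k4 = (-0.880200, 0.924258, -1.014360, -1.639505)
  Y <- Y + (h/6)(k1 + 2k2 + 2k3 + k4): p = 0.6680, q = 0.3478, dp/dtau = -0.8806, dq/dtau = 0.9247
step 3:
  k1: at (p, q) = (0.668018, 0.347838), (dp/dtau, dq/dtau) = (-0.880630, 0.924681); Gamma_ppp = -0.131101, Gamma_ppq = -0.776006, Gamma_pqq = -0.173361, Gamma_qpp = 3.244604, Gamma_qpq = 1.304159, Gamma_qqq = 1.463420; k1 = (-0.880630, 0.924681, -1.013907, -1.643537)
  k2: at (p, q) = (0.646002, 0.370955), (dp/dtau, dq/dtau) = (-0.905978, 0.883593); Gamma_ppp = -0.078487, Gamma_ppq = -0.793120, Gamma_pqq = -0.407601, Gamma_qpp = 3.047501, Gamma_qpq = 1.249846, Gamma_qqq = 1.826011; k2 = (-0.905978, 0.883593, -0.887160, -1.925965)
  k3: at (p, q) = (0.645368, 0.369928), (dp/dtau, dq/dtau) = (-0.902809, 0.876532); Gamma_ppp = -0.077917, Gamma_ppq = -0.793430, Gamma_pqq = -0.399737, Gamma_qpp = 3.050091, Gamma_qpq = 1.250711, Gamma_qqq = 1.813405; k3 = (-0.902809, 0.876532, -0.885119, -1.899797)
  k4: at (p, q) = (0.622877, 0.391665), (dp/dtau, dq/dtau) = (-0.924886, 0.829692); Gamma_ppp = -0.003727, Gamma_ppq = -0.798966, Gamma_pqq = -0.616431, Gamma_qpp = 2.838119, Gamma_qpq = 1.178601, Gamma_qqq = 2.099144; k4 = (-0.924886, 0.829692, -0.798672, -2.063946)
  Y <- Y + (h/6)(k1 + 2k2 + 2k3 + k4): p = 0.6228, q = 0.3918, dp/dtau = -0.9253, dq/dtau = 0.8300


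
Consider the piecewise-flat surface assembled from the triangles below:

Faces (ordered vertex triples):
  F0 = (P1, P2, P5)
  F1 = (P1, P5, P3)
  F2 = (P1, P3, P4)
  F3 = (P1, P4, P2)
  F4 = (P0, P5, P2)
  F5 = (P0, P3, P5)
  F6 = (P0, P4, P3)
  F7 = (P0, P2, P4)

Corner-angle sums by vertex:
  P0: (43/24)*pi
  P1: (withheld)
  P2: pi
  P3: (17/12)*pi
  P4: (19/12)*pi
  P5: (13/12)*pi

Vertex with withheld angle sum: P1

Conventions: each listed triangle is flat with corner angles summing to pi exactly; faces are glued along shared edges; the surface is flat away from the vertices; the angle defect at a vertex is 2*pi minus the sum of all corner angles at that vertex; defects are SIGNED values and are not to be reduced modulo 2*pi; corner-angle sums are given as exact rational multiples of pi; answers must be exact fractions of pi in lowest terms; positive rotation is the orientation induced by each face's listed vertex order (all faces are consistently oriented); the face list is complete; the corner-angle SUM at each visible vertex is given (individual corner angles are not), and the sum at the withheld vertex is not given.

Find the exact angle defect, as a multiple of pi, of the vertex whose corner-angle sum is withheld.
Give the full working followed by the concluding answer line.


V = 6, E = 12, F = 8; chi = V - E + F = 2
Gauss-Bonnet: total defect = 2*pi*chi = 4*pi; visible defects sum to (25/8)*pi

Answer: defect(P1) = (7/8)*pi
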